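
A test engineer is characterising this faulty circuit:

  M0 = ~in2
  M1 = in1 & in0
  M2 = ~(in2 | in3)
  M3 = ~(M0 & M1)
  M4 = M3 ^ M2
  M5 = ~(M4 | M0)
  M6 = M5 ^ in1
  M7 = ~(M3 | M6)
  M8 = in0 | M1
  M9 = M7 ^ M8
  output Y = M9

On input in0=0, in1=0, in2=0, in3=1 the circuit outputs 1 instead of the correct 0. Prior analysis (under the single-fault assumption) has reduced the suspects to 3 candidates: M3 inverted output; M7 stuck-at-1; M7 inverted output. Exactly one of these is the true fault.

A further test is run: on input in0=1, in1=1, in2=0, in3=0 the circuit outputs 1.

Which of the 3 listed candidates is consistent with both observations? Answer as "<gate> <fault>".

Evaluate each candidate on input in0=1, in1=1, in2=0, in3=0:
  M3 inverted output: M0=1, M1=1, M2=1, M3=1 [inverted output], M4=0, M5=0, M6=1, M7=0, M8=1, M9=1 → 1 — matches
  M7 stuck-at-1: M0=1, M1=1, M2=1, M3=0, M4=1, M5=0, M6=1, M7=1 [stuck-at-1], M8=1, M9=0 → 0 — eliminated
  M7 inverted output: M0=1, M1=1, M2=1, M3=0, M4=1, M5=0, M6=1, M7=1 [inverted output], M8=1, M9=0 → 0 — eliminated
Only M3 inverted output reproduces the observed 1.

M3 inverted output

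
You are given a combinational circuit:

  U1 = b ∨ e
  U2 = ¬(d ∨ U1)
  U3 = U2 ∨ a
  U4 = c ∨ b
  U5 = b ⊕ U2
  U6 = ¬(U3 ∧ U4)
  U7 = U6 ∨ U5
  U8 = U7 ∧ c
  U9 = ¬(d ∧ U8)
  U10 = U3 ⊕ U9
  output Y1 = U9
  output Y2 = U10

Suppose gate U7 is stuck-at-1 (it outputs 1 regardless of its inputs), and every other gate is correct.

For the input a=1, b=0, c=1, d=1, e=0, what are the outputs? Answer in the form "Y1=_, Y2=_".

Y1=0, Y2=1

Propagate with U7 forced: U1=0, U2=0, U3=1, U4=1, U5=0, U6=0, U7=1 [stuck-at-1], U8=1, U9=0, U10=1.
So the outputs are Y1=0, Y2=1. (Without the fault they would be Y1=1, Y2=0.)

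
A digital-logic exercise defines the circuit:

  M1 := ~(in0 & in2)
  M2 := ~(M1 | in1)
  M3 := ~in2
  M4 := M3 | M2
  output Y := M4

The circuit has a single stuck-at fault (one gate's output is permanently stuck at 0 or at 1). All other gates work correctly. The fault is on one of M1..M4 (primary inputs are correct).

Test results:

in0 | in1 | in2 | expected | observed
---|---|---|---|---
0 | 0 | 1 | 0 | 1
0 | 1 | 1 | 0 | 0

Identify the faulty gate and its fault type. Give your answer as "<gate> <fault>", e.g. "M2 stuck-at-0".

Fault-free values for test 1 (in0=0, in1=0, in2=1): M1=1, M2=0, M3=0, M4=0, giving Y=0. Observed 1.
Test 1: faults giving observed 1 are {M1 stuck-at-0, M2 stuck-at-1, M3 stuck-at-1, M4 stuck-at-1}.
Test 2 (in0=0, in1=1, in2=1): fault-free M1=1, M2=0, M3=0, M4=0 → 0; observed 0. Eliminates M2 stuck-at-1, M3 stuck-at-1, M4 stuck-at-1.
Only M1 stuck-at-0 is consistent with every test.

M1 stuck-at-0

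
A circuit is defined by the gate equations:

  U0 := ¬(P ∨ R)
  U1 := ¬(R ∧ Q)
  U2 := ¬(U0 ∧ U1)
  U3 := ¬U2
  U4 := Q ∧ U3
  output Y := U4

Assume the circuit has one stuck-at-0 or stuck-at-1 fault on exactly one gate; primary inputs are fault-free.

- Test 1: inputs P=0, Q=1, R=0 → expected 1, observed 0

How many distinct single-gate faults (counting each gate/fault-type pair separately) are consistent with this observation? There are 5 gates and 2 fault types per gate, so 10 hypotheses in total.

5

Fault-free: U0=1, U1=1, U2=0, U3=1, U4=1 → 1. Observed 0.
  U0 stuck-at-0: output 0 ✓
  U0 stuck-at-1: output 1 ✗
  U1 stuck-at-0: output 0 ✓
  U1 stuck-at-1: output 1 ✗
  U2 stuck-at-0: output 1 ✗
  U2 stuck-at-1: output 0 ✓
  U3 stuck-at-0: output 0 ✓
  U3 stuck-at-1: output 1 ✗
  U4 stuck-at-0: output 0 ✓
  U4 stuck-at-1: output 1 ✗
Consistent faults: {U0 stuck-at-0, U1 stuck-at-0, U2 stuck-at-1, U3 stuck-at-0, U4 stuck-at-0} — 5 in all.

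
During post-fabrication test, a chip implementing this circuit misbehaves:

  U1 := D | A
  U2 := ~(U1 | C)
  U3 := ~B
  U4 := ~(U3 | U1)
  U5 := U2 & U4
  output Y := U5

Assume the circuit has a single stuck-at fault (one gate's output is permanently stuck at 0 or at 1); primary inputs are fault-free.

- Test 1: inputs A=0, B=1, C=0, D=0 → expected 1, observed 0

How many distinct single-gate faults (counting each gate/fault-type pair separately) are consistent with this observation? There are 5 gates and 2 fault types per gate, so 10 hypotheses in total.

Fault-free: U1=0, U2=1, U3=0, U4=1, U5=1 → 1. Observed 0.
  U1 stuck-at-0: output 1 ✗
  U1 stuck-at-1: output 0 ✓
  U2 stuck-at-0: output 0 ✓
  U2 stuck-at-1: output 1 ✗
  U3 stuck-at-0: output 1 ✗
  U3 stuck-at-1: output 0 ✓
  U4 stuck-at-0: output 0 ✓
  U4 stuck-at-1: output 1 ✗
  U5 stuck-at-0: output 0 ✓
  U5 stuck-at-1: output 1 ✗
Consistent faults: {U1 stuck-at-1, U2 stuck-at-0, U3 stuck-at-1, U4 stuck-at-0, U5 stuck-at-0} — 5 in all.

5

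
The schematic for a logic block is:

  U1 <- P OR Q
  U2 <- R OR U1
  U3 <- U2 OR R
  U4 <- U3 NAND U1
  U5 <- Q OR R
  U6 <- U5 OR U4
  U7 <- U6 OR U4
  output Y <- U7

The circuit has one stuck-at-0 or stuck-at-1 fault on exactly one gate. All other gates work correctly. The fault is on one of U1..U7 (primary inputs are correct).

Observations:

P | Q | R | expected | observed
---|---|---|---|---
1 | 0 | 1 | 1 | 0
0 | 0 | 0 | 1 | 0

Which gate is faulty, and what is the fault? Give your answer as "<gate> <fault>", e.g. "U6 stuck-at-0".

Fault-free values for test 1 (P=1, Q=0, R=1): U1=1, U2=1, U3=1, U4=0, U5=1, U6=1, U7=1, giving Y=1. Observed 0.
Test 1: faults giving observed 0 are {U5 stuck-at-0, U6 stuck-at-0, U7 stuck-at-0}.
Test 2 (P=0, Q=0, R=0): fault-free U1=0, U2=0, U3=0, U4=1, U5=0, U6=1, U7=1 → 1; observed 0. Eliminates U5 stuck-at-0, U6 stuck-at-0.
Only U7 stuck-at-0 is consistent with every test.

U7 stuck-at-0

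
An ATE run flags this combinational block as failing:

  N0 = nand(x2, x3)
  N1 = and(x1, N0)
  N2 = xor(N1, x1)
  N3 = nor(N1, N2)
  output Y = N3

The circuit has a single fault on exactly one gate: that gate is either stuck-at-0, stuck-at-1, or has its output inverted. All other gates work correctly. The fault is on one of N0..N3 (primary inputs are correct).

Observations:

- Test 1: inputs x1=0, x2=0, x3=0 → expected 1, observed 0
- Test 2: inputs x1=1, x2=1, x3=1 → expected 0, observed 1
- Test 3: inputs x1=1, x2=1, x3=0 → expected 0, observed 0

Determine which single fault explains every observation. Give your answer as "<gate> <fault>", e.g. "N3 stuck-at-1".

Fault-free values for test 1 (x1=0, x2=0, x3=0): N0=1, N1=0, N2=0, N3=1, giving Y=1. Observed 0.
Test 1: faults giving observed 0 are {N1 stuck-at-1, N1 inverted output, N2 stuck-at-1, N2 inverted output, N3 stuck-at-0, N3 inverted output}.
Test 2 (x1=1, x2=1, x3=1): fault-free N0=0, N1=0, N2=1, N3=0 → 0; observed 1. Eliminates N1 stuck-at-1, N1 inverted output, N2 stuck-at-1, N3 stuck-at-0.
Test 3 (x1=1, x2=1, x3=0): fault-free N0=1, N1=1, N2=0, N3=0 → 0; observed 0. Eliminates N3 inverted output.
Only N2 inverted output is consistent with every test.

N2 inverted output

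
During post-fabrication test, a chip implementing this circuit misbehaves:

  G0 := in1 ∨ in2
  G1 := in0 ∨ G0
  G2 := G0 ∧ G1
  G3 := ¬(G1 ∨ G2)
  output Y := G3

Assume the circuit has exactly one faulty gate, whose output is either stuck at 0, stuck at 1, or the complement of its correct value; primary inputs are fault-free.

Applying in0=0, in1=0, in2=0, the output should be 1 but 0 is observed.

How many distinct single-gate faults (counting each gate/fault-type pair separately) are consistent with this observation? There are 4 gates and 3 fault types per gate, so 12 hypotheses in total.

Fault-free: G0=0, G1=0, G2=0, G3=1 → 1. Observed 0.
  G0 stuck-at-0: output 1 ✗
  G0 stuck-at-1: output 0 ✓
  G0 inverted output: output 0 ✓
  G1 stuck-at-0: output 1 ✗
  G1 stuck-at-1: output 0 ✓
  G1 inverted output: output 0 ✓
  G2 stuck-at-0: output 1 ✗
  G2 stuck-at-1: output 0 ✓
  G2 inverted output: output 0 ✓
  G3 stuck-at-0: output 0 ✓
  G3 stuck-at-1: output 1 ✗
  G3 inverted output: output 0 ✓
Consistent faults: {G0 stuck-at-1, G0 inverted output, G1 stuck-at-1, G1 inverted output, G2 stuck-at-1, G2 inverted output, G3 stuck-at-0, G3 inverted output} — 8 in all.

8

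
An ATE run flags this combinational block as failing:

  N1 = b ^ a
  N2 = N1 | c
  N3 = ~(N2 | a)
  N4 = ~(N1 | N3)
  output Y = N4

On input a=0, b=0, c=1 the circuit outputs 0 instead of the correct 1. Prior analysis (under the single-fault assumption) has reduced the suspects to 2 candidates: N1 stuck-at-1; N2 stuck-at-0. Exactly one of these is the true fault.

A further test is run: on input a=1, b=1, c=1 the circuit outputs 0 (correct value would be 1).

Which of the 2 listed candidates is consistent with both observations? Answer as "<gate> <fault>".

Evaluate each candidate on input a=1, b=1, c=1:
  N1 stuck-at-1: N1=1 [stuck-at-1], N2=1, N3=0, N4=0 → 0 — matches
  N2 stuck-at-0: N1=0, N2=0 [stuck-at-0], N3=0, N4=1 → 1 — eliminated
Only N1 stuck-at-1 reproduces the observed 0.

N1 stuck-at-1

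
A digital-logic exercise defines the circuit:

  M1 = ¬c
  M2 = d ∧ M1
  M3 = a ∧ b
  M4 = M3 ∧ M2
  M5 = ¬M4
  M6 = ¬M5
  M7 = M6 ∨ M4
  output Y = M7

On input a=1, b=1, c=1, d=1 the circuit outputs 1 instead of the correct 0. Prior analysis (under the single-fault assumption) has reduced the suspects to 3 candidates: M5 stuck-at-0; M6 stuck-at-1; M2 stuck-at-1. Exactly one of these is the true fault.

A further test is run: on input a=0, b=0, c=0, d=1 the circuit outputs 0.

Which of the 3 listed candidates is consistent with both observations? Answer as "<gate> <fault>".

Evaluate each candidate on input a=0, b=0, c=0, d=1:
  M5 stuck-at-0: M1=1, M2=1, M3=0, M4=0, M5=0 [stuck-at-0], M6=1, M7=1 → 1 — eliminated
  M6 stuck-at-1: M1=1, M2=1, M3=0, M4=0, M5=1, M6=1 [stuck-at-1], M7=1 → 1 — eliminated
  M2 stuck-at-1: M1=1, M2=1 [stuck-at-1], M3=0, M4=0, M5=1, M6=0, M7=0 → 0 — matches
Only M2 stuck-at-1 reproduces the observed 0.

M2 stuck-at-1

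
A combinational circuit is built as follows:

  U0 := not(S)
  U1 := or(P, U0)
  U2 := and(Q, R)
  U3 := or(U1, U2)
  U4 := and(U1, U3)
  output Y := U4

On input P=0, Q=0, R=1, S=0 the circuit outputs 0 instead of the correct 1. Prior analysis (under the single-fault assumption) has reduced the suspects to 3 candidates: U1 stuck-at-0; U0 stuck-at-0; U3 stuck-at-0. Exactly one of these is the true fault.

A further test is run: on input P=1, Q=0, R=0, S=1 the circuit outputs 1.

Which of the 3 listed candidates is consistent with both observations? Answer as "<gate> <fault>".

U0 stuck-at-0

Evaluate each candidate on input P=1, Q=0, R=0, S=1:
  U1 stuck-at-0: U0=0, U1=0 [stuck-at-0], U2=0, U3=0, U4=0 → 0 — eliminated
  U0 stuck-at-0: U0=0 [stuck-at-0], U1=1, U2=0, U3=1, U4=1 → 1 — matches
  U3 stuck-at-0: U0=0, U1=1, U2=0, U3=0 [stuck-at-0], U4=0 → 0 — eliminated
Only U0 stuck-at-0 reproduces the observed 1.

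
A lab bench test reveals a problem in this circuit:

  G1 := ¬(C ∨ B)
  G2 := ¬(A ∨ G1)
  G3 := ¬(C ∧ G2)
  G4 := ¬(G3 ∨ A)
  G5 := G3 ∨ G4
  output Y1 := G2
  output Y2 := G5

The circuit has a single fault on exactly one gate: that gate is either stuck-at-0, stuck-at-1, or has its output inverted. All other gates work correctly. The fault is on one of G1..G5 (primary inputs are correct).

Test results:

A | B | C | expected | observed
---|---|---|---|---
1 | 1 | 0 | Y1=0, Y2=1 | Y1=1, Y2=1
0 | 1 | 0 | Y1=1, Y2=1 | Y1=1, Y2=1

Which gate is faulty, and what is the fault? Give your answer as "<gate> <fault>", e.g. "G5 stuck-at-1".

Fault-free values for test 1 (A=1, B=1, C=0): G1=0, G2=0, G3=1, G4=0, G5=1, giving Y1=0, Y2=1. Observed Y1=1, Y2=1.
Test 1: faults giving observed Y1=1, Y2=1 are {G2 stuck-at-1, G2 inverted output}.
Test 2 (A=0, B=1, C=0): fault-free G1=0, G2=1, G3=1, G4=0, G5=1 → Y1=1, Y2=1; observed Y1=1, Y2=1. Eliminates G2 inverted output.
Only G2 stuck-at-1 is consistent with every test.

G2 stuck-at-1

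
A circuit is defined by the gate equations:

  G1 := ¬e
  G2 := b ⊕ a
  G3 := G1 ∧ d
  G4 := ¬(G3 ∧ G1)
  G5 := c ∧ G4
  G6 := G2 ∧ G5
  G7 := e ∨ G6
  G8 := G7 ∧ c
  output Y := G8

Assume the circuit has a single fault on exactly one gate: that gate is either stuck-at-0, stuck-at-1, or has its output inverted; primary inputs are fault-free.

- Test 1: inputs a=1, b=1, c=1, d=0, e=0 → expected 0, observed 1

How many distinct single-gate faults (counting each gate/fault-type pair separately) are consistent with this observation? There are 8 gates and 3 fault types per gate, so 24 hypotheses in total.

Fault-free: G1=1, G2=0, G3=0, G4=1, G5=1, G6=0, G7=0, G8=0 → 0. Observed 1.
  G1: none of the 3 fault types match ✗
  G2: stuck-at-1, inverted output ✓; others ✗
  G3: none of the 3 fault types match ✗
  G4: none of the 3 fault types match ✗
  G5: none of the 3 fault types match ✗
  G6: stuck-at-1, inverted output ✓; others ✗
  G7: stuck-at-1, inverted output ✓; others ✗
  G8: stuck-at-1, inverted output ✓; others ✗
Consistent faults: {G2 stuck-at-1, G2 inverted output, G6 stuck-at-1, G6 inverted output, G7 stuck-at-1, G7 inverted output, G8 stuck-at-1, G8 inverted output} — 8 in all.

8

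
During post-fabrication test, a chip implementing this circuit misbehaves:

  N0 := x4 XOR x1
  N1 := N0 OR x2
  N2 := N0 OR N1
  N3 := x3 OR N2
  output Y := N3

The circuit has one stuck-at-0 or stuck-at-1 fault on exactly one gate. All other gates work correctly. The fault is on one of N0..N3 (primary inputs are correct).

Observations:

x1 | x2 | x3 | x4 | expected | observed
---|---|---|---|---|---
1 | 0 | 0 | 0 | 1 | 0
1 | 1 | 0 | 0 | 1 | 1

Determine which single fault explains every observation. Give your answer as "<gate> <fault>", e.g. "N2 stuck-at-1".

Fault-free values for test 1 (x1=1, x2=0, x3=0, x4=0): N0=1, N1=1, N2=1, N3=1, giving Y=1. Observed 0.
Test 1: faults giving observed 0 are {N0 stuck-at-0, N2 stuck-at-0, N3 stuck-at-0}.
Test 2 (x1=1, x2=1, x3=0, x4=0): fault-free N0=1, N1=1, N2=1, N3=1 → 1; observed 1. Eliminates N2 stuck-at-0, N3 stuck-at-0.
Only N0 stuck-at-0 is consistent with every test.

N0 stuck-at-0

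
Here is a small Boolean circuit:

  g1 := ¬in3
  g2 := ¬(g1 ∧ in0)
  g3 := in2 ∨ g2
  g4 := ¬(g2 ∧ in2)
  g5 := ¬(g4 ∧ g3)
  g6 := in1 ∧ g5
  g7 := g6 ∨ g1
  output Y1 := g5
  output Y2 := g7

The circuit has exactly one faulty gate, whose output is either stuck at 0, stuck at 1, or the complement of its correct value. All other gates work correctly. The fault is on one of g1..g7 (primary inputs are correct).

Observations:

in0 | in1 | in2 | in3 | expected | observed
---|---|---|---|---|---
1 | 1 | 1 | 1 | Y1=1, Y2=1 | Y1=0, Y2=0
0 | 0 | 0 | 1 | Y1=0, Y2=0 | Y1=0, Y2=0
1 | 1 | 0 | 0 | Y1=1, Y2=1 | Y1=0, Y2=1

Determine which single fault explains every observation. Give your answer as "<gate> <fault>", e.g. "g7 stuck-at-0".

Fault-free values for test 1 (in0=1, in1=1, in2=1, in3=1): g1=0, g2=1, g3=1, g4=0, g5=1, g6=1, g7=1, giving Y1=1, Y2=1. Observed Y1=0, Y2=0.
Test 1: faults giving observed Y1=0, Y2=0 are {g2 stuck-at-0, g2 inverted output, g4 stuck-at-1, g4 inverted output, g5 stuck-at-0, g5 inverted output}.
Test 2 (in0=0, in1=0, in2=0, in3=1): fault-free g1=0, g2=1, g3=1, g4=1, g5=0, g6=0, g7=0 → Y1=0, Y2=0; observed Y1=0, Y2=0. Eliminates g2 stuck-at-0, g2 inverted output, g4 inverted output, g5 inverted output.
Test 3 (in0=1, in1=1, in2=0, in3=0): fault-free g1=1, g2=0, g3=0, g4=1, g5=1, g6=1, g7=1 → Y1=1, Y2=1; observed Y1=0, Y2=1. Eliminates g4 stuck-at-1.
Only g5 stuck-at-0 is consistent with every test.

g5 stuck-at-0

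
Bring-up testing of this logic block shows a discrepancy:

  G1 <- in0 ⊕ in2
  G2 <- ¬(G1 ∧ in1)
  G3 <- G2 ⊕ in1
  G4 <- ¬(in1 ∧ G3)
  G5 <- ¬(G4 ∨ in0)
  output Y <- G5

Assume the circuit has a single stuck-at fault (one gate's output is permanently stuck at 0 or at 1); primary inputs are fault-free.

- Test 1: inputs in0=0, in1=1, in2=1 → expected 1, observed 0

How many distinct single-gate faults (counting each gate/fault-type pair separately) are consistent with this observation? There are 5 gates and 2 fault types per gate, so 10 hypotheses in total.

5

Fault-free: G1=1, G2=0, G3=1, G4=0, G5=1 → 1. Observed 0.
  G1 stuck-at-0: output 0 ✓
  G1 stuck-at-1: output 1 ✗
  G2 stuck-at-0: output 1 ✗
  G2 stuck-at-1: output 0 ✓
  G3 stuck-at-0: output 0 ✓
  G3 stuck-at-1: output 1 ✗
  G4 stuck-at-0: output 1 ✗
  G4 stuck-at-1: output 0 ✓
  G5 stuck-at-0: output 0 ✓
  G5 stuck-at-1: output 1 ✗
Consistent faults: {G1 stuck-at-0, G2 stuck-at-1, G3 stuck-at-0, G4 stuck-at-1, G5 stuck-at-0} — 5 in all.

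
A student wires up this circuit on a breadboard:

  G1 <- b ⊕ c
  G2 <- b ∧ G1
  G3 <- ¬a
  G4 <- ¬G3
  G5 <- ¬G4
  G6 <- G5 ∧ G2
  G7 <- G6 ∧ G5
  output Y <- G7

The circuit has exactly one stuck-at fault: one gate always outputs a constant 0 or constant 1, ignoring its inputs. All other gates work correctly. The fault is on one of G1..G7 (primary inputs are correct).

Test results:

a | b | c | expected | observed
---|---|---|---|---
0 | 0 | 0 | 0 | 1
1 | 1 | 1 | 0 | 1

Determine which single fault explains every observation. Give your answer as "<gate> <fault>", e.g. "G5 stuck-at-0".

G7 stuck-at-1

Fault-free values for test 1 (a=0, b=0, c=0): G1=0, G2=0, G3=1, G4=0, G5=1, G6=0, G7=0, giving Y=0. Observed 1.
Test 1: faults giving observed 1 are {G2 stuck-at-1, G6 stuck-at-1, G7 stuck-at-1}.
Test 2 (a=1, b=1, c=1): fault-free G1=0, G2=0, G3=0, G4=1, G5=0, G6=0, G7=0 → 0; observed 1. Eliminates G2 stuck-at-1, G6 stuck-at-1.
Only G7 stuck-at-1 is consistent with every test.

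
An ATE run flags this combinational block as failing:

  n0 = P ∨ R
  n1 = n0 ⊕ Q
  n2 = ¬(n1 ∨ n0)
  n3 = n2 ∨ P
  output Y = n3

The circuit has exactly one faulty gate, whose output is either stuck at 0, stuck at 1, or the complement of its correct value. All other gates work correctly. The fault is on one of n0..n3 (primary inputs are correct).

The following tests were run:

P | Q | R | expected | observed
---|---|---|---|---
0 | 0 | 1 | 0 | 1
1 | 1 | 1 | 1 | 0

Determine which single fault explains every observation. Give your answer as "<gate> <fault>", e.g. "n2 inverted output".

n3 inverted output

Fault-free values for test 1 (P=0, Q=0, R=1): n0=1, n1=1, n2=0, n3=0, giving Y=0. Observed 1.
Test 1: faults giving observed 1 are {n0 stuck-at-0, n0 inverted output, n2 stuck-at-1, n2 inverted output, n3 stuck-at-1, n3 inverted output}.
Test 2 (P=1, Q=1, R=1): fault-free n0=1, n1=0, n2=0, n3=1 → 1; observed 0. Eliminates n0 stuck-at-0, n0 inverted output, n2 stuck-at-1, n2 inverted output, n3 stuck-at-1.
Only n3 inverted output is consistent with every test.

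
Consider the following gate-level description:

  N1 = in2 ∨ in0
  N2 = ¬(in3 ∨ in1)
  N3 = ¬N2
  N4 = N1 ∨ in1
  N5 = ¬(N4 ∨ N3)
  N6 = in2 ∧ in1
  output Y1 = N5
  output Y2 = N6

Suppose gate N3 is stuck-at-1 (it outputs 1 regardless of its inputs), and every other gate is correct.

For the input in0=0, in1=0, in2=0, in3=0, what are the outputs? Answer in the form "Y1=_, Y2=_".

Y1=0, Y2=0

Propagate with N3 forced: N1=0, N2=1, N3=1 [stuck-at-1], N4=0, N5=0, N6=0.
So the outputs are Y1=0, Y2=0. (Without the fault they would be Y1=1, Y2=0.)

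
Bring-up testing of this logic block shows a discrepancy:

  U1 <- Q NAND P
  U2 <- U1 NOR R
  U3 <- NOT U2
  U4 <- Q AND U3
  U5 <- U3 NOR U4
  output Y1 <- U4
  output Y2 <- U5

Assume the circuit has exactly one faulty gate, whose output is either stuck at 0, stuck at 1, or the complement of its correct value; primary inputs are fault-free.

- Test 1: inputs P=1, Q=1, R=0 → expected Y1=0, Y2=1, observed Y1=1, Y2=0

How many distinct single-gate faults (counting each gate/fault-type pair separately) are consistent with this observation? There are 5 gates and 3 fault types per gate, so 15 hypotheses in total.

8

Fault-free: U1=0, U2=1, U3=0, U4=0, U5=1 → Y1=0, Y2=1. Observed Y1=1, Y2=0.
  U1: stuck-at-1, inverted output ✓; others ✗
  U2: stuck-at-0, inverted output ✓; others ✗
  U3: stuck-at-1, inverted output ✓; others ✗
  U4: stuck-at-1, inverted output ✓; others ✗
  U5: none of the 3 fault types match ✗
Consistent faults: {U1 stuck-at-1, U1 inverted output, U2 stuck-at-0, U2 inverted output, U3 stuck-at-1, U3 inverted output, U4 stuck-at-1, U4 inverted output} — 8 in all.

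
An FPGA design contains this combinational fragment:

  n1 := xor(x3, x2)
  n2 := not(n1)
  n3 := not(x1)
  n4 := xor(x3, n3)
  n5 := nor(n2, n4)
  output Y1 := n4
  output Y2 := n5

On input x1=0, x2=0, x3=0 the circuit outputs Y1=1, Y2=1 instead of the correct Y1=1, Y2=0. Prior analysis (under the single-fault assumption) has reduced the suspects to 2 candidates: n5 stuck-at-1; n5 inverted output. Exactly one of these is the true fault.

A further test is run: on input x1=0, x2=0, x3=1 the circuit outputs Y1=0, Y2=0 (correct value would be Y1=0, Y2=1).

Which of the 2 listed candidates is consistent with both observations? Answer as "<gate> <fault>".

Evaluate each candidate on input x1=0, x2=0, x3=1:
  n5 stuck-at-1: n1=1, n2=0, n3=1, n4=0, n5=1 [stuck-at-1] → Y1=0, Y2=1 — eliminated
  n5 inverted output: n1=1, n2=0, n3=1, n4=0, n5=0 [inverted output] → Y1=0, Y2=0 — matches
Only n5 inverted output reproduces the observed Y1=0, Y2=0.

n5 inverted output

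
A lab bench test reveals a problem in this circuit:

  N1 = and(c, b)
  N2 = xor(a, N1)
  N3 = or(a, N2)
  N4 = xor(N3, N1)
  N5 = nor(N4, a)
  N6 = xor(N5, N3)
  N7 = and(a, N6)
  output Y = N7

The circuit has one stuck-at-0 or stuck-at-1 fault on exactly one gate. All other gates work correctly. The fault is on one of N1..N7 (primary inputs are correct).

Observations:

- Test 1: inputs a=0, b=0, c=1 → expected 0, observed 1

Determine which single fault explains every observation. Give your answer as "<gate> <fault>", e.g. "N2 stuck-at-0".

Fault-free values for test 1 (a=0, b=0, c=1): N1=0, N2=0, N3=0, N4=0, N5=1, N6=1, N7=0, giving Y=0. Observed 1.
Test 1: faults giving observed 1 are {N7 stuck-at-1}.
Only N7 stuck-at-1 is consistent with every test.

N7 stuck-at-1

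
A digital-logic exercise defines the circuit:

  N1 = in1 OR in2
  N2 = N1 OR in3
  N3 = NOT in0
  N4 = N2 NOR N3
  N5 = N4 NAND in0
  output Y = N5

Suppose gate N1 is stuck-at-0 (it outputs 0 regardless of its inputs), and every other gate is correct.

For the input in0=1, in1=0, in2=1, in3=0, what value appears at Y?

Propagate with N1 forced: N1=0 [stuck-at-0], N2=0, N3=0, N4=1, N5=0.
So Y = 0. (Without the fault it would be 1.)

0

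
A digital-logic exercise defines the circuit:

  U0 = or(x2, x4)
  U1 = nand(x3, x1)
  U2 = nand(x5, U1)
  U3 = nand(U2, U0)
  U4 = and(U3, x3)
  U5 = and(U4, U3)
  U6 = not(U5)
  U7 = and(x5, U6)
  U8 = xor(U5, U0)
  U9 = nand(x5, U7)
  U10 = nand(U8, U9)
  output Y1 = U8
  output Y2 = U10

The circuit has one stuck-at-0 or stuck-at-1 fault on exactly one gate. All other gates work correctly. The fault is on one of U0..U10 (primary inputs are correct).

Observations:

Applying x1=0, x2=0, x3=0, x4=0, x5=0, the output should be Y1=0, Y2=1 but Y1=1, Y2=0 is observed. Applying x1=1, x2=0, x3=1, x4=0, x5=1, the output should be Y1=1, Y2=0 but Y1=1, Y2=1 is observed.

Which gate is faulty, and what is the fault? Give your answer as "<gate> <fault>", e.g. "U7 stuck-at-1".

U0 stuck-at-1

Fault-free values for test 1 (x1=0, x2=0, x3=0, x4=0, x5=0): U0=0, U1=1, U2=1, U3=1, U4=0, U5=0, U6=1, U7=0, U8=0, U9=1, U10=1, giving Y1=0, Y2=1. Observed Y1=1, Y2=0.
Test 1: faults giving observed Y1=1, Y2=0 are {U0 stuck-at-1, U4 stuck-at-1, U5 stuck-at-1, U8 stuck-at-1}.
Test 2 (x1=1, x2=0, x3=1, x4=0, x5=1): fault-free U0=0, U1=0, U2=1, U3=1, U4=1, U5=1, U6=0, U7=0, U8=1, U9=1, U10=0 → Y1=1, Y2=0; observed Y1=1, Y2=1. Eliminates U4 stuck-at-1, U5 stuck-at-1, U8 stuck-at-1.
Only U0 stuck-at-1 is consistent with every test.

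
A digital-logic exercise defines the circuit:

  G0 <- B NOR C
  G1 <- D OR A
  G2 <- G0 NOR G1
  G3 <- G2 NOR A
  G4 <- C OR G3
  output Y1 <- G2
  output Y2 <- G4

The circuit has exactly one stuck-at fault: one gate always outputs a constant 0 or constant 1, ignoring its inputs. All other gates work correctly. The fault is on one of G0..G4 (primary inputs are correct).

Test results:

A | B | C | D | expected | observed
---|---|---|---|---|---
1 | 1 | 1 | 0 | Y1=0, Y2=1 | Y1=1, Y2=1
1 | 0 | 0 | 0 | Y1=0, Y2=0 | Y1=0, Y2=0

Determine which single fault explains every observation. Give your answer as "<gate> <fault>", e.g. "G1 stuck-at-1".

G1 stuck-at-0

Fault-free values for test 1 (A=1, B=1, C=1, D=0): G0=0, G1=1, G2=0, G3=0, G4=1, giving Y1=0, Y2=1. Observed Y1=1, Y2=1.
Test 1: faults giving observed Y1=1, Y2=1 are {G1 stuck-at-0, G2 stuck-at-1}.
Test 2 (A=1, B=0, C=0, D=0): fault-free G0=1, G1=1, G2=0, G3=0, G4=0 → Y1=0, Y2=0; observed Y1=0, Y2=0. Eliminates G2 stuck-at-1.
Only G1 stuck-at-0 is consistent with every test.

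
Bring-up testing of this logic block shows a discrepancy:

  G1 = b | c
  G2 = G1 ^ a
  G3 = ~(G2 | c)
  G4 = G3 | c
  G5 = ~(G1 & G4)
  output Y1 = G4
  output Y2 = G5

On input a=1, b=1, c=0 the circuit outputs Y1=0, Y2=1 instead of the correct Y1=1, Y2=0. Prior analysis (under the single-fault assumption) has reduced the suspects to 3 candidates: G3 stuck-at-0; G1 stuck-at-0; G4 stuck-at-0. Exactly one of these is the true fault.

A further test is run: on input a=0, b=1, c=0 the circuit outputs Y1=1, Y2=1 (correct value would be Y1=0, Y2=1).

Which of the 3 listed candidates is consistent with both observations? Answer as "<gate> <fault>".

G1 stuck-at-0

Evaluate each candidate on input a=0, b=1, c=0:
  G3 stuck-at-0: G1=1, G2=1, G3=0 [stuck-at-0], G4=0, G5=1 → Y1=0, Y2=1 — eliminated
  G1 stuck-at-0: G1=0 [stuck-at-0], G2=0, G3=1, G4=1, G5=1 → Y1=1, Y2=1 — matches
  G4 stuck-at-0: G1=1, G2=1, G3=0, G4=0 [stuck-at-0], G5=1 → Y1=0, Y2=1 — eliminated
Only G1 stuck-at-0 reproduces the observed Y1=1, Y2=1.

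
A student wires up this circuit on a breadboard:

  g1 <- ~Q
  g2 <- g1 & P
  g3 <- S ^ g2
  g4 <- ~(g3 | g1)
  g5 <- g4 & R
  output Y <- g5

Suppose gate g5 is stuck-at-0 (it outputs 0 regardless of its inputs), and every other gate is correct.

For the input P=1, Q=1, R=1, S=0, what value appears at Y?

Propagate with g5 forced: g1=0, g2=0, g3=0, g4=1, g5=0 [stuck-at-0].
So Y = 0. (Without the fault it would be 1.)

0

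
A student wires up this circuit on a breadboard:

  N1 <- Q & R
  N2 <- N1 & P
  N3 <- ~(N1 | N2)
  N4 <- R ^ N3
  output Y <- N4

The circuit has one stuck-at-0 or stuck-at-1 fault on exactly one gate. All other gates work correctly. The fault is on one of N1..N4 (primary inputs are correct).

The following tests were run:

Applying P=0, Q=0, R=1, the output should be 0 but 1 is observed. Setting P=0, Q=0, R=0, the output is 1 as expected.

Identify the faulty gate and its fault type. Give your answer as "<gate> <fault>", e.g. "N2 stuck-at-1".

N4 stuck-at-1

Fault-free values for test 1 (P=0, Q=0, R=1): N1=0, N2=0, N3=1, N4=0, giving Y=0. Observed 1.
Test 1: faults giving observed 1 are {N1 stuck-at-1, N2 stuck-at-1, N3 stuck-at-0, N4 stuck-at-1}.
Test 2 (P=0, Q=0, R=0): fault-free N1=0, N2=0, N3=1, N4=1 → 1; observed 1. Eliminates N1 stuck-at-1, N2 stuck-at-1, N3 stuck-at-0.
Only N4 stuck-at-1 is consistent with every test.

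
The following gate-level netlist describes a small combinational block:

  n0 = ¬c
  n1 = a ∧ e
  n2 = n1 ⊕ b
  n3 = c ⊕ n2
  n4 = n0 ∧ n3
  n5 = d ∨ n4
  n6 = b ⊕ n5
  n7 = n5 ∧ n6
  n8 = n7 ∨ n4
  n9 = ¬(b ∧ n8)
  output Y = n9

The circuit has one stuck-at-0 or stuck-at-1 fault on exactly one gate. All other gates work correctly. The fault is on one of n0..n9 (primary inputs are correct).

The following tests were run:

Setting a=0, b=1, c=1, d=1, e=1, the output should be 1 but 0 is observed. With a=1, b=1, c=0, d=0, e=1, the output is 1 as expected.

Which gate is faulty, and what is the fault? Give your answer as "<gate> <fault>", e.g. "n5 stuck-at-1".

n6 stuck-at-1

Fault-free values for test 1 (a=0, b=1, c=1, d=1, e=1): n0=0, n1=0, n2=1, n3=0, n4=0, n5=1, n6=0, n7=0, n8=0, n9=1, giving Y=1. Observed 0.
Test 1: faults giving observed 0 are {n4 stuck-at-1, n6 stuck-at-1, n7 stuck-at-1, n8 stuck-at-1, n9 stuck-at-0}.
Test 2 (a=1, b=1, c=0, d=0, e=1): fault-free n0=1, n1=1, n2=0, n3=0, n4=0, n5=0, n6=1, n7=0, n8=0, n9=1 → 1; observed 1. Eliminates n4 stuck-at-1, n7 stuck-at-1, n8 stuck-at-1, n9 stuck-at-0.
Only n6 stuck-at-1 is consistent with every test.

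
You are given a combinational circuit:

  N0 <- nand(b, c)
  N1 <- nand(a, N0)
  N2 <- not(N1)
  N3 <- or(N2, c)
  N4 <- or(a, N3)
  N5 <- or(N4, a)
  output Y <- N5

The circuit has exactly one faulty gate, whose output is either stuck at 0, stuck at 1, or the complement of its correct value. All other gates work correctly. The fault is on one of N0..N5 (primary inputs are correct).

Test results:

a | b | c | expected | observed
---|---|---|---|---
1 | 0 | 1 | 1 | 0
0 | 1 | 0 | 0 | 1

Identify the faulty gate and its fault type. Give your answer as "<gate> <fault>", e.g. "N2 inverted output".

Fault-free values for test 1 (a=1, b=0, c=1): N0=1, N1=0, N2=1, N3=1, N4=1, N5=1, giving Y=1. Observed 0.
Test 1: faults giving observed 0 are {N5 stuck-at-0, N5 inverted output}.
Test 2 (a=0, b=1, c=0): fault-free N0=1, N1=1, N2=0, N3=0, N4=0, N5=0 → 0; observed 1. Eliminates N5 stuck-at-0.
Only N5 inverted output is consistent with every test.

N5 inverted output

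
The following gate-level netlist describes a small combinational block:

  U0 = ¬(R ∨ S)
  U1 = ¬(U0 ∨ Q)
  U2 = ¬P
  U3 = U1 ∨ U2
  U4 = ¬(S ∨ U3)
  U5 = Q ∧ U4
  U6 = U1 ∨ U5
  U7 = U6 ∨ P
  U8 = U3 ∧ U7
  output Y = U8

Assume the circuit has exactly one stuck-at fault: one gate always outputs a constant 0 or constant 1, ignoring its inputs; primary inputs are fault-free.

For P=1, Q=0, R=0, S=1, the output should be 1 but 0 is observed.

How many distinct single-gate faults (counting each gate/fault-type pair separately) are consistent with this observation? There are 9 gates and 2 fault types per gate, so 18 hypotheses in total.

Fault-free: U0=0, U1=1, U2=0, U3=1, U4=0, U5=0, U6=1, U7=1, U8=1 → 1. Observed 0.
  U0: stuck-at-1 ✓; others ✗
  U1: stuck-at-0 ✓; others ✗
  U2: none of the 2 fault types match ✗
  U3: stuck-at-0 ✓; others ✗
  U4: none of the 2 fault types match ✗
  U5: none of the 2 fault types match ✗
  U6: none of the 2 fault types match ✗
  U7: stuck-at-0 ✓; others ✗
  U8: stuck-at-0 ✓; others ✗
Consistent faults: {U0 stuck-at-1, U1 stuck-at-0, U3 stuck-at-0, U7 stuck-at-0, U8 stuck-at-0} — 5 in all.

5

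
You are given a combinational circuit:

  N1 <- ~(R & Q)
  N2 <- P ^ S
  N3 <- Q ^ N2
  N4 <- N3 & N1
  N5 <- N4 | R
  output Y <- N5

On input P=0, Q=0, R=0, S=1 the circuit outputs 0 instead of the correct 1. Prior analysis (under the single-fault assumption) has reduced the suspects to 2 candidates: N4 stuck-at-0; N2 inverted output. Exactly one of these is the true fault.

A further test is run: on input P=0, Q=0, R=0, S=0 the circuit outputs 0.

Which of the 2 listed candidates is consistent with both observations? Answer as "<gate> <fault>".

N4 stuck-at-0

Evaluate each candidate on input P=0, Q=0, R=0, S=0:
  N4 stuck-at-0: N1=1, N2=0, N3=0, N4=0 [stuck-at-0], N5=0 → 0 — matches
  N2 inverted output: N1=1, N2=1 [inverted output], N3=1, N4=1, N5=1 → 1 — eliminated
Only N4 stuck-at-0 reproduces the observed 0.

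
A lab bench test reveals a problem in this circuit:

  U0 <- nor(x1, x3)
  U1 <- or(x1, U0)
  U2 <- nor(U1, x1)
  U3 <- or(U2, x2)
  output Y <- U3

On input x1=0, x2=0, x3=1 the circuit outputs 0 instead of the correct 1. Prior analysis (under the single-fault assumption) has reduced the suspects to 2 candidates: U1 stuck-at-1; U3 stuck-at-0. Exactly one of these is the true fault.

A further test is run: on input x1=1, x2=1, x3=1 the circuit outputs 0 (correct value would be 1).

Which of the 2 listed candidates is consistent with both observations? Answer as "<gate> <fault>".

U3 stuck-at-0

Evaluate each candidate on input x1=1, x2=1, x3=1:
  U1 stuck-at-1: U0=0, U1=1 [stuck-at-1], U2=0, U3=1 → 1 — eliminated
  U3 stuck-at-0: U0=0, U1=1, U2=0, U3=0 [stuck-at-0] → 0 — matches
Only U3 stuck-at-0 reproduces the observed 0.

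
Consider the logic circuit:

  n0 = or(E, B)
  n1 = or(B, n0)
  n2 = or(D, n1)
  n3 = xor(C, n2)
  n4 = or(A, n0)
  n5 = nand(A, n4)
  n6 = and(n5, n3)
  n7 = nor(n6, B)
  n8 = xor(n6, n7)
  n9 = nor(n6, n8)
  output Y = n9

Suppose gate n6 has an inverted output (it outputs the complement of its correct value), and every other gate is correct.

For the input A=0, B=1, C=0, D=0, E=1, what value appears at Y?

1

Propagate with n6 forced: n0=1, n1=1, n2=1, n3=1, n4=1, n5=1, n6=0 [inverted output], n7=0, n8=0, n9=1.
So Y = 1. (Without the fault it would be 0.)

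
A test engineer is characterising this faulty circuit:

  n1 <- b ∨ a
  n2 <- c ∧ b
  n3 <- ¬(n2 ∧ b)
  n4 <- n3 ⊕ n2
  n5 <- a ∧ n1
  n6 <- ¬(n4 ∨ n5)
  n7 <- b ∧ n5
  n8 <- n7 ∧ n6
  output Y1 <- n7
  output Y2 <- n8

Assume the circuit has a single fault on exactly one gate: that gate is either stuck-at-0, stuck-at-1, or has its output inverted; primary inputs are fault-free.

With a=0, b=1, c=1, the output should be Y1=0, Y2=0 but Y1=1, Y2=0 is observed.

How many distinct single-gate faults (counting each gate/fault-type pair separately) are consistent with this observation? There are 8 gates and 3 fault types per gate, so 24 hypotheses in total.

Fault-free: n1=1, n2=1, n3=0, n4=1, n5=0, n6=0, n7=0, n8=0 → Y1=0, Y2=0. Observed Y1=1, Y2=0.
  n1: none of the 3 fault types match ✗
  n2: none of the 3 fault types match ✗
  n3: none of the 3 fault types match ✗
  n4: none of the 3 fault types match ✗
  n5: stuck-at-1, inverted output ✓; others ✗
  n6: none of the 3 fault types match ✗
  n7: stuck-at-1, inverted output ✓; others ✗
  n8: none of the 3 fault types match ✗
Consistent faults: {n5 stuck-at-1, n5 inverted output, n7 stuck-at-1, n7 inverted output} — 4 in all.

4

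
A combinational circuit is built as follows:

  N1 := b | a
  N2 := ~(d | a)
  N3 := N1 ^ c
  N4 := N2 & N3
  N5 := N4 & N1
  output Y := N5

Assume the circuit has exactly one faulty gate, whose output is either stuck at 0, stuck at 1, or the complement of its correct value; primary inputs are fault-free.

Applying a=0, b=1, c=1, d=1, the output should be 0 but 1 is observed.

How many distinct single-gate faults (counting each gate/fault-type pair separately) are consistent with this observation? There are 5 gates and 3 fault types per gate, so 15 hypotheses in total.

Fault-free: N1=1, N2=0, N3=0, N4=0, N5=0 → 0. Observed 1.
  N1: none of the 3 fault types match ✗
  N2: none of the 3 fault types match ✗
  N3: none of the 3 fault types match ✗
  N4: stuck-at-1, inverted output ✓; others ✗
  N5: stuck-at-1, inverted output ✓; others ✗
Consistent faults: {N4 stuck-at-1, N4 inverted output, N5 stuck-at-1, N5 inverted output} — 4 in all.

4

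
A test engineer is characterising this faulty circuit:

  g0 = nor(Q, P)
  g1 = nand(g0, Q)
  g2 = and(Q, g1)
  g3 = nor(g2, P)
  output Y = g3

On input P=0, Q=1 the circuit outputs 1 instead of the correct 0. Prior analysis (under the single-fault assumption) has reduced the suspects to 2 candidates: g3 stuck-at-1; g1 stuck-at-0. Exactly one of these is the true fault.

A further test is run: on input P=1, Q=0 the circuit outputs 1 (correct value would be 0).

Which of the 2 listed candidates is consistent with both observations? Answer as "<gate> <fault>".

g3 stuck-at-1

Evaluate each candidate on input P=1, Q=0:
  g3 stuck-at-1: g0=0, g1=1, g2=0, g3=1 [stuck-at-1] → 1 — matches
  g1 stuck-at-0: g0=0, g1=0 [stuck-at-0], g2=0, g3=0 → 0 — eliminated
Only g3 stuck-at-1 reproduces the observed 1.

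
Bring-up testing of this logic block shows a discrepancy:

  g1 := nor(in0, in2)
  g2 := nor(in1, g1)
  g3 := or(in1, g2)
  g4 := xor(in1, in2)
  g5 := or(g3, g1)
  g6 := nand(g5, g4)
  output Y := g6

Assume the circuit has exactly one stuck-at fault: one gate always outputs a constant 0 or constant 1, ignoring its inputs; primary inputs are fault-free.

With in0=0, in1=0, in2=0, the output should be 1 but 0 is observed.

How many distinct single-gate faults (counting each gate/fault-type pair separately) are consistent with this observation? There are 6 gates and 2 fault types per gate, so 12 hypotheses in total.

Fault-free: g1=1, g2=0, g3=0, g4=0, g5=1, g6=1 → 1. Observed 0.
  g1 stuck-at-0: output 1 ✗
  g1 stuck-at-1: output 1 ✗
  g2 stuck-at-0: output 1 ✗
  g2 stuck-at-1: output 1 ✗
  g3 stuck-at-0: output 1 ✗
  g3 stuck-at-1: output 1 ✗
  g4 stuck-at-0: output 1 ✗
  g4 stuck-at-1: output 0 ✓
  g5 stuck-at-0: output 1 ✗
  g5 stuck-at-1: output 1 ✗
  g6 stuck-at-0: output 0 ✓
  g6 stuck-at-1: output 1 ✗
Consistent faults: {g4 stuck-at-1, g6 stuck-at-0} — 2 in all.

2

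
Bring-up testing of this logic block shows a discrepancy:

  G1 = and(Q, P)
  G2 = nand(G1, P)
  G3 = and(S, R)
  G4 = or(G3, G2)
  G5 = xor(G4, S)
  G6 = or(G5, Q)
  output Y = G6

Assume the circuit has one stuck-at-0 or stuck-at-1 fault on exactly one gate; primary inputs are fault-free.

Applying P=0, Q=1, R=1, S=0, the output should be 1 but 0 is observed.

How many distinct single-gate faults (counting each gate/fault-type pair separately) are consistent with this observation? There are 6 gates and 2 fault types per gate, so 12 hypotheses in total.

Fault-free: G1=0, G2=1, G3=0, G4=1, G5=1, G6=1 → 1. Observed 0.
  G1 stuck-at-0: output 1 ✗
  G1 stuck-at-1: output 1 ✗
  G2 stuck-at-0: output 1 ✗
  G2 stuck-at-1: output 1 ✗
  G3 stuck-at-0: output 1 ✗
  G3 stuck-at-1: output 1 ✗
  G4 stuck-at-0: output 1 ✗
  G4 stuck-at-1: output 1 ✗
  G5 stuck-at-0: output 1 ✗
  G5 stuck-at-1: output 1 ✗
  G6 stuck-at-0: output 0 ✓
  G6 stuck-at-1: output 1 ✗
Consistent faults: {G6 stuck-at-0} — 1 in all.

1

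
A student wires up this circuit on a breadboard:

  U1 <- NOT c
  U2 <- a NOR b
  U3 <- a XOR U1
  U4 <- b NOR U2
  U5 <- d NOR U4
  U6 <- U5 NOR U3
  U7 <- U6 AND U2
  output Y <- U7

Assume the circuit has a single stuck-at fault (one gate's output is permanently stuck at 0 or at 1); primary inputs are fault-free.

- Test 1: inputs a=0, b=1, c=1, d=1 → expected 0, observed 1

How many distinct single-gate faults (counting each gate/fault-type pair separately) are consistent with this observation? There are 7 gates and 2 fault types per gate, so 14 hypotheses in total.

Fault-free: U1=0, U2=0, U3=0, U4=0, U5=0, U6=1, U7=0 → 0. Observed 1.
  U1 stuck-at-0: output 0 ✗
  U1 stuck-at-1: output 0 ✗
  U2 stuck-at-0: output 0 ✗
  U2 stuck-at-1: output 1 ✓
  U3 stuck-at-0: output 0 ✗
  U3 stuck-at-1: output 0 ✗
  U4 stuck-at-0: output 0 ✗
  U4 stuck-at-1: output 0 ✗
  U5 stuck-at-0: output 0 ✗
  U5 stuck-at-1: output 0 ✗
  U6 stuck-at-0: output 0 ✗
  U6 stuck-at-1: output 0 ✗
  U7 stuck-at-0: output 0 ✗
  U7 stuck-at-1: output 1 ✓
Consistent faults: {U2 stuck-at-1, U7 stuck-at-1} — 2 in all.

2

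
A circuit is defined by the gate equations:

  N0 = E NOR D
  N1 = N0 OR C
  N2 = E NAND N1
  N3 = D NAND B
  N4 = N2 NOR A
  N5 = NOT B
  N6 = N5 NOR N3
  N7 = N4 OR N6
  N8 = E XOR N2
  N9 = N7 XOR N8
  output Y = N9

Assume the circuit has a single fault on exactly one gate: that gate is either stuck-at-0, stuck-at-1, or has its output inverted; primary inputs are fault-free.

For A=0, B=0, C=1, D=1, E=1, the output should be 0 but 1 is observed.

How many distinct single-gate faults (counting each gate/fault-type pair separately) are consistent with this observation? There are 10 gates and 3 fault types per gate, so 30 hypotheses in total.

Fault-free: N0=0, N1=1, N2=0, N3=1, N4=1, N5=1, N6=0, N7=1, N8=1, N9=0 → 0. Observed 1.
  N0: none of the 3 fault types match ✗
  N1: none of the 3 fault types match ✗
  N2: none of the 3 fault types match ✗
  N3: none of the 3 fault types match ✗
  N4: stuck-at-0, inverted output ✓; others ✗
  N5: none of the 3 fault types match ✗
  N6: none of the 3 fault types match ✗
  N7: stuck-at-0, inverted output ✓; others ✗
  N8: stuck-at-0, inverted output ✓; others ✗
  N9: stuck-at-1, inverted output ✓; others ✗
Consistent faults: {N4 stuck-at-0, N4 inverted output, N7 stuck-at-0, N7 inverted output, N8 stuck-at-0, N8 inverted output, N9 stuck-at-1, N9 inverted output} — 8 in all.

8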